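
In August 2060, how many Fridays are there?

4

August 2060 has 31 days and begins on Sunday.
The first Friday is August 6.
Fridays fall on 6, 13, 20, 27 — that's 4.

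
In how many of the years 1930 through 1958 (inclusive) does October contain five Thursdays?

October has 31 days; it has five Thursdays when Thursday falls among the first (month-length − 28) days — i.e. when October 1 is one of Thursday/Wednesday/Tuesday.
October 1 by year: 1930:Wed✓ 1931:Thu✓ 1932:Sat 1933:Sun 1934:Mon 1935:Tue✓ 1936:Thu✓ 1937:Fri 1938:Sat 1939:Sun 1940:Tue✓ 1941:Wed✓ 1942:Thu✓ 1943:Fri 1944:Sun 1945:Mon 1946:Tue✓ 1947:Wed✓ 1948:Fri 1949:Sat 1950:Sun 1951:Mon 1952:Wed✓ 1953:Thu✓ 1954:Fri 1955:Sat 1956:Mon 1957:Tue✓ 1958:Wed✓
Years with five Thursdays: 1930, 1931, 1935, 1936, 1940, 1941, 1942, 1946, 1947, 1952, 1953, 1957, 1958 → 13.

13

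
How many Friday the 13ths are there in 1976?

Check the 13th of each month of 1976: Jan 13: Tue, Feb 13: Fri, Mar 13: Sat, Apr 13: Tue, May 13: Thu, Jun 13: Sun, Jul 13: Tue, Aug 13: Fri, Sep 13: Mon, Oct 13: Wed, Nov 13: Sat, Dec 13: Mon.
Friday occurs in February, August — 2 months.

2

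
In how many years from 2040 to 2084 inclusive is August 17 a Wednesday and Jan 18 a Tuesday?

4

Check each year's weekday for August 17 and Jan 18:
  2040: Fri/Wed  2041: Sat/Fri  2042: Sun/Sat  2043: Mon/Sun  2044: Wed/Mon  2045: Thu/Wed  2046: Fri/Thu  2047: Sat/Fri  2048: Mon/Sat  2049: Tue/Mon  2050: Wed/Tue ✓  2051: Thu/Wed  2052: Sat/Thu  2053: Sun/Sat  …(17 more)…  2071: Mon/Sun  2072: Wed/Mon  2073: Thu/Wed  2074: Fri/Thu  2075: Sat/Fri  2076: Mon/Sat  2077: Tue/Mon  2078: Wed/Tue ✓  2079: Thu/Wed  2080: Sat/Thu  2081: Sun/Sat  2082: Mon/Sun  2083: Tue/Mon  2084: Thu/Tue
Both conditions hold in: 2050, 2061, 2067, 2078 — 4.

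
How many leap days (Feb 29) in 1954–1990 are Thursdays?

Leap years in 1954–1990: 9 of them.
Feb 29 weekday advances by 5 (mod 7) from one leap year to the next four years later (or differs when a century non-leap intervenes).
Leap-day weekdays: 1956:Wed 1960:Mon 1964:Sat 1968:Thu✓ 1972:Tue 1976:Sun 1980:Fri 1984:Wed 1988:Mon
Thursday: 1968 → 1.

1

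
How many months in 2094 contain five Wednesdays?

4

A month of length L has five Wednesdays iff its first Wednesday is on day ≤ L−28 (so day 1–3 in a 31-day month, 1–2 in a 30-day month, day 1 in a leap February).
Checking each month of 2094: Jan starts Fri (31d); Feb starts Mon (28d); Mar starts Mon (31d) ✓; Apr starts Thu (30d); May starts Sat (31d); Jun starts Tue (30d) ✓; Jul starts Thu (31d); Aug starts Sun (31d); Sep starts Wed (30d) ✓; Oct starts Fri (31d); Nov starts Mon (30d); Dec starts Wed (31d) ✓.
Five-Wednesday months: March, June, September, December → 4.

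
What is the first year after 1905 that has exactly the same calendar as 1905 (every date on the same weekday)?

Two years share a calendar iff Jan 1 falls on the same weekday and both are leap or both are common. 1905: Jan 1 is Sunday, common year.
1906: Jan 1 Monday, common
1907: Jan 1 Tuesday, common
1908: Jan 1 Wednesday, leap
1909: Jan 1 Friday, common
1910: Jan 1 Saturday, common
1911: Jan 1 Sunday, common
1911 matches on both conditions.

1911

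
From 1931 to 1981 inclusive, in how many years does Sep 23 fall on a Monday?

7

Track Sep 23's weekday year by year (advancing +1, or +2 across a Feb 29):
  1931: Wed  1932: Fri (+2)  1933: Sat (+1)  1934: Sun (+1)  1935: Mon (+1) ✓
  1936: Wed (+2)  1937: Thu (+1)  1938: Fri (+1)  1939: Sat (+1)  1940: Mon (+2) ✓
  1941: Tue (+1)  1942: Wed (+1)  1943: Thu (+1)  1944: Sat (+2)  … (23 more years) …
  1968: Mon (+2) ✓  1969: Tue (+1)  1970: Wed (+1)  1971: Thu (+1)  1972: Sat (+2)
  1973: Sun (+1)  1974: Mon (+1) ✓  1975: Tue (+1)  1976: Thu (+2)  1977: Fri (+1)
  1978: Sat (+1)  1979: Sun (+1)  1980: Tue (+2)  1981: Wed (+1)
Monday years: 1935, 1940, 1946, 1957, 1963, 1968, 1974 — 7 in total.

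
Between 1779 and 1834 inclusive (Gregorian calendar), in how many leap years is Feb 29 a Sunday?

2

Leap years in 1779–1834: 13 of them.
Feb 29 weekday advances by 5 (mod 7) from one leap year to the next four years later (or differs when a century non-leap intervenes).
Leap-day weekdays: 1780:Tue 1784:Sun✓ 1788:Fri 1792:Wed 1796:Mon 1804:Wed 1808:Mon 1812:Sat 1816:Thu 1820:Tue 1824:Sun✓ 1828:Fri 1832:Wed
Sunday: 1784, 1824 → 2.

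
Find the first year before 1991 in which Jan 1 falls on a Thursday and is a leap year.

Jan 1 advances by 2 weekdays after a leap year and by 1 after a common year.
1991: Jan 1 is Tuesday.
1990: Monday
1989: Sunday
1988: Friday (leap)
1987: Thursday
1986: Wednesday
1985: Tuesday
1984: Sunday (leap)
1983: Saturday
1982: Friday
1981: Thursday
1980: Tuesday (leap)
1979: Monday
1978: Sunday
1977: Saturday
1976: Thursday (leap)
1976 begins on a Thursday and is a leap year.

1976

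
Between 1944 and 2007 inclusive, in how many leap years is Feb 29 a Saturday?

2

Leap years in 1944–2007: 16 of them.
Feb 29 weekday advances by 5 (mod 7) from one leap year to the next four years later (or differs when a century non-leap intervenes).
Leap-day weekdays: 1944:Tue 1948:Sun 1952:Fri 1956:Wed 1960:Mon 1964:Sat✓ 1968:Thu 1972:Tue 1976:Sun 1980:Fri 1984:Wed 1988:Mon 1992:Sat✓ 1996:Thu 2000:Tue 2004:Sun
Saturday: 1964, 1992 → 2.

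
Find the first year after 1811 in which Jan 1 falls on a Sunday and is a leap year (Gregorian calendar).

1832

Jan 1 advances by 2 weekdays after a leap year and by 1 after a common year.
1811: Jan 1 is Tuesday.
1812: Wednesday (leap)
1813: Friday
1814: Saturday
1815: Sunday
1816: Monday (leap)
1817: Wednesday
1818: Thursday
1819: Friday
1820: Saturday (leap)
1821: Monday
1822: Tuesday
1823: Wednesday
1824: Thursday (leap)
1825: Saturday
1826: Sunday
1827: Monday
1828: Tuesday (leap)
1829: Thursday
1830: Friday
1831: Saturday
1832: Sunday (leap)
1832 begins on a Sunday and is a leap year.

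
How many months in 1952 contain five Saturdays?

A month of length L has five Saturdays iff its first Saturday is on day ≤ L−28 (so day 1–3 in a 31-day month, 1–2 in a 30-day month, day 1 in a leap February).
Checking each month of 1952: Jan starts Tue (31d); Feb starts Fri (29d); Mar starts Sat (31d) ✓; Apr starts Tue (30d); May starts Thu (31d) ✓; Jun starts Sun (30d); Jul starts Tue (31d); Aug starts Fri (31d) ✓; Sep starts Mon (30d); Oct starts Wed (31d); Nov starts Sat (30d) ✓; Dec starts Mon (31d).
Five-Saturday months: March, May, August, November → 4.

4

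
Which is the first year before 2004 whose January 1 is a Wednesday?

2003

Jan 1 advances by 2 weekdays after a leap year and by 1 after a common year.
2004: Jan 1 is Thursday (leap).
2003: Wednesday
2003 begins on a Wednesday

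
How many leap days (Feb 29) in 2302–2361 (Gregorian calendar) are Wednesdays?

Leap years in 2302–2361: 15 of them.
Feb 29 weekday advances by 5 (mod 7) from one leap year to the next four years later (or differs when a century non-leap intervenes).
Leap-day weekdays: 2304:Mon 2308:Sat 2312:Thu 2316:Tue 2320:Sun 2324:Fri 2328:Wed✓ 2332:Mon 2336:Sat 2340:Thu 2344:Tue 2348:Sun 2352:Fri 2356:Wed✓ 2360:Mon
Wednesday: 2328, 2356 → 2.

2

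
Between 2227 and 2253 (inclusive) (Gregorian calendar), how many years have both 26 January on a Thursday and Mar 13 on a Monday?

2

Check each year's weekday for 26 January and Mar 13:
  2227: Fri/Tue  2228: Sat/Thu  2229: Mon/Fri  2230: Tue/Sat  2231: Wed/Sun  2232: Thu/Tue  2233: Sat/Wed  2234: Sun/Thu  2235: Mon/Fri  2236: Tue/Sun  2237: Thu/Mon ✓  2238: Fri/Tue  2239: Sat/Wed  2240: Sun/Fri  2241: Tue/Sat  2242: Wed/Sun  2243: Thu/Mon ✓  2244: Fri/Wed  2245: Sun/Thu  2246: Mon/Fri  2247: Tue/Sat  2248: Wed/Mon  2249: Fri/Tue  2250: Sat/Wed  2251: Sun/Thu  2252: Mon/Sat  2253: Wed/Sun
Both conditions hold in: 2237, 2243 — 2.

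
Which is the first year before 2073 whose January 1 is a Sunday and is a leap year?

Jan 1 advances by 2 weekdays after a leap year and by 1 after a common year.
2073: Jan 1 is Sunday.
2072: Friday (leap)
2071: Thursday
2070: Wednesday
2069: Tuesday
2068: Sunday (leap)
2068 begins on a Sunday and is a leap year.

2068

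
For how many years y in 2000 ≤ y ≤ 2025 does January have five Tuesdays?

12

January has 31 days; it has five Tuesdays when Tuesday falls among the first (month-length − 28) days — i.e. when January 1 is one of Tuesday/Monday/Sunday.
January 1 by year: 2000:Sat 2001:Mon✓ 2002:Tue✓ 2003:Wed 2004:Thu 2005:Sat 2006:Sun✓ 2007:Mon✓ 2008:Tue✓ 2009:Thu 2010:Fri 2011:Sat 2012:Sun✓ 2013:Tue✓ 2014:Wed 2015:Thu 2016:Fri 2017:Sun✓ 2018:Mon✓ 2019:Tue✓ 2020:Wed 2021:Fri 2022:Sat 2023:Sun✓ 2024:Mon✓ 2025:Wed
Years with five Tuesdays: 2001, 2002, 2006, 2007, 2008, 2012, 2013, 2017, 2018, 2019, 2023, 2024 → 12.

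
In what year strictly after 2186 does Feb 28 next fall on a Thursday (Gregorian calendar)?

2188

From one year to the next, a fixed date's weekday advances by 1, or by 2 when a Feb 29 lies between the two dates.
2186: February 28 is Tuesday.
2187: Wednesday (+1)
2188: Thursday (+1)
Feb 28 falls on a Thursday in 2188.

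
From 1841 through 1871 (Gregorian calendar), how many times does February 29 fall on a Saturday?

1

Leap years in 1841–1871: 7 of them.
Feb 29 weekday advances by 5 (mod 7) from one leap year to the next four years later (or differs when a century non-leap intervenes).
Leap-day weekdays: 1844:Thu 1848:Tue 1852:Sun 1856:Fri 1860:Wed 1864:Mon 1868:Sat✓
Saturday: 1868 → 1.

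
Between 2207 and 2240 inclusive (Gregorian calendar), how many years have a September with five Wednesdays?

10

September has 30 days; it has five Wednesdays when Wednesday falls among the first (month-length − 28) days — i.e. when September 1 is one of Wednesday/Tuesday.
September 1 by year: 2207:Tue✓ 2208:Thu 2209:Fri 2210:Sat 2211:Sun 2212:Tue✓ 2213:Wed✓ 2214:Thu 2215:Fri 2216:Sun 2217:Mon 2218:Tue✓ 2219:Wed✓ 2220:Fri 2221:Sat …(4 more)… 2226:Fri 2227:Sat 2228:Mon 2229:Tue✓ 2230:Wed✓ 2231:Thu 2232:Sat 2233:Sun 2234:Mon 2235:Tue✓ 2236:Thu 2237:Fri 2238:Sat 2239:Sun 2240:Tue✓
Years with five Wednesdays: 2207, 2212, 2213, 2218, 2219, 2224, 2229, 2230, 2235, 2240 → 10.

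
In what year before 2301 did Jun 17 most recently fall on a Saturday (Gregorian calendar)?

2299

From one year to the next, a fixed date's weekday advances by 1, or by 2 when a Feb 29 lies between the two dates.
2301: June 17 is Monday.
2300: Sunday (−1)
2299: Saturday (−1)
Jun 17 falls on a Saturday in 2299.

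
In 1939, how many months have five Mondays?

4

A month of length L has five Mondays iff its first Monday is on day ≤ L−28 (so day 1–3 in a 31-day month, 1–2 in a 30-day month, day 1 in a leap February).
Checking each month of 1939: Jan starts Sun (31d) ✓; Feb starts Wed (28d); Mar starts Wed (31d); Apr starts Sat (30d); May starts Mon (31d) ✓; Jun starts Thu (30d); Jul starts Sat (31d) ✓; Aug starts Tue (31d); Sep starts Fri (30d); Oct starts Sun (31d) ✓; Nov starts Wed (30d); Dec starts Fri (31d).
Five-Monday months: January, May, July, October → 4.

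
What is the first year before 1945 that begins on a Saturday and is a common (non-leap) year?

Jan 1 advances by 2 weekdays after a leap year and by 1 after a common year.
1945: Jan 1 is Monday.
1944: Saturday (leap)
1943: Friday
1942: Thursday
1941: Wednesday
1940: Monday (leap)
1939: Sunday
1938: Saturday
1938 begins on a Saturday and is a common year.

1938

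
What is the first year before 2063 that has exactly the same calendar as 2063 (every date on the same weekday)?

Two years share a calendar iff Jan 1 falls on the same weekday and both are leap or both are common. 2063: Jan 1 is Monday, common year.
2062: Jan 1 Sunday, common
2061: Jan 1 Saturday, common
2060: Jan 1 Thursday, leap
2059: Jan 1 Wednesday, common
2058: Jan 1 Tuesday, common
2057: Jan 1 Monday, common
2057 matches on both conditions.

2057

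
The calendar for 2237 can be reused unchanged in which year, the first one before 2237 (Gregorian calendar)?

Two years share a calendar iff Jan 1 falls on the same weekday and both are leap or both are common. 2237: Jan 1 is Sunday, common year.
2236: Jan 1 Friday, leap
2235: Jan 1 Thursday, common
2234: Jan 1 Wednesday, common
2233: Jan 1 Tuesday, common
2232: Jan 1 Sunday, leap
2231: Jan 1 Saturday, common
2230: Jan 1 Friday, common
2229: Jan 1 Thursday, common
2228: Jan 1 Tuesday, leap
2227: Jan 1 Monday, common
2226: Jan 1 Sunday, common
2226 matches on both conditions.

2226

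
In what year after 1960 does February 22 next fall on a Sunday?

From one year to the next, a fixed date's weekday advances by 1, or by 2 when a Feb 29 lies between the two dates.
1960: February 22 is Monday.
1961: Wednesday (+2)
1962: Thursday (+1)
1963: Friday (+1)
1964: Saturday (+1)
1965: Monday (+2)
1966: Tuesday (+1)
1967: Wednesday (+1)
1968: Thursday (+1)
1969: Saturday (+2)
1970: Sunday (+1)
February 22 falls on a Sunday in 1970.

1970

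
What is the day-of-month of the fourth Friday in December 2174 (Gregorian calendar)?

23

December 1, 2174 is a Thursday, so the first Friday is the 2nd.
The fourth Friday is 2 + 21 = 23.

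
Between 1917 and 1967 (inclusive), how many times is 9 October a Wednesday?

Track 9 October's weekday year by year (advancing +1, or +2 across a Feb 29):
  1917: Tue  1918: Wed (+1) ✓  1919: Thu (+1)  1920: Sat (+2)  1921: Sun (+1)
  1922: Mon (+1)  1923: Tue (+1)  1924: Thu (+2)  1925: Fri (+1)  1926: Sat (+1)
  1927: Sun (+1)  1928: Tue (+2)  1929: Wed (+1) ✓  1930: Thu (+1)  … (23 more years) …
  1954: Sat (+1)  1955: Sun (+1)  1956: Tue (+2)  1957: Wed (+1) ✓  1958: Thu (+1)
  1959: Fri (+1)  1960: Sun (+2)  1961: Mon (+1)  1962: Tue (+1)  1963: Wed (+1) ✓
  1964: Fri (+2)  1965: Sat (+1)  1966: Sun (+1)  1967: Mon (+1)
Wednesday years: 1918, 1929, 1935, 1940, 1946, 1957, 1963 — 7 in total.

7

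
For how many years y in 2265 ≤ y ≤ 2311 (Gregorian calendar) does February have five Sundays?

February has 28 days (29 in leap years); it has five Sundays when Sunday falls among the first (month-length − 28) days — i.e. when February 1 is Sunday in a leap year (never in a common year).
February 1 by year: 2265:Wed 2266:Thu 2267:Fri 2268:Sat 2269:Mon 2270:Tue 2271:Wed 2272:Thu 2273:Sat 2274:Sun 2275:Mon 2276:Tue 2277:Thu 2278:Fri 2279:Sat …(17 more)… 2297:Mon 2298:Tue 2299:Wed 2300:Thu 2301:Fri 2302:Sat 2303:Sun 2304:Mon 2305:Wed 2306:Thu 2307:Fri 2308:Sat 2309:Mon 2310:Tue 2311:Wed
Years with five Sundays: 2280 → 1.

1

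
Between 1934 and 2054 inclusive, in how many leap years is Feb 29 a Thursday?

Leap years in 1934–2054: 30 of them.
Feb 29 weekday advances by 5 (mod 7) from one leap year to the next four years later (or differs when a century non-leap intervenes).
Leap-day weekdays: 1936:Sat 1940:Thu✓ 1944:Tue 1948:Sun 1952:Fri 1956:Wed 1960:Mon 1964:Sat 1968:Thu✓ 1972:Tue 1976:Sun 1980:Fri 1984:Wed …(4 more)… 2004:Sun 2008:Fri 2012:Wed 2016:Mon 2020:Sat 2024:Thu✓ 2028:Tue 2032:Sun 2036:Fri 2040:Wed 2044:Mon 2048:Sat 2052:Thu✓
Thursday: 1940, 1968, 1996, 2024, 2052 → 5.

5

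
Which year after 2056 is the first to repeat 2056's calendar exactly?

2084

Two years share a calendar iff Jan 1 falls on the same weekday and both are leap or both are common. 2056: Jan 1 is Saturday, leap year.
2057: Jan 1 Monday, common
2058: Jan 1 Tuesday, common
2059: Jan 1 Wednesday, common
2060: Jan 1 Thursday, leap
2061: Jan 1 Saturday, common
2062: Jan 1 Sunday, common
2063: Jan 1 Monday, common
2064: Jan 1 Tuesday, leap
2065: Jan 1 Thursday, common
2066: Jan 1 Friday, common
2067: Jan 1 Saturday, common
2068: Jan 1 Sunday, leap
2069: Jan 1 Tuesday, common
2070: Jan 1 Wednesday, common
2071: Jan 1 Thursday, common
2072: Jan 1 Friday, leap
2073: Jan 1 Sunday, common
2074: Jan 1 Monday, common
2075: Jan 1 Tuesday, common
2076: Jan 1 Wednesday, leap
2077: Jan 1 Friday, common
2078: Jan 1 Saturday, common
2079: Jan 1 Sunday, common
2080: Jan 1 Monday, leap
2081: Jan 1 Wednesday, common
2082: Jan 1 Thursday, common
2083: Jan 1 Friday, common
2084: Jan 1 Saturday, leap
2084 matches on both conditions.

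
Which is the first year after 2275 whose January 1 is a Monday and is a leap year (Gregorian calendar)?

Jan 1 advances by 2 weekdays after a leap year and by 1 after a common year.
2275: Jan 1 is Friday.
2276: Saturday (leap)
2277: Monday
2278: Tuesday
2279: Wednesday
2280: Thursday (leap)
2281: Saturday
2282: Sunday
2283: Monday
2284: Tuesday (leap)
2285: Thursday
2286: Friday
2287: Saturday
2288: Sunday (leap)
2289: Tuesday
2290: Wednesday
2291: Thursday
2292: Friday (leap)
2293: Sunday
2294: Monday
2295: Tuesday
2296: Wednesday (leap)
2297: Friday
2298: Saturday
2299: Sunday
2300: Monday
2301: Tuesday
2302: Wednesday
2303: Thursday
2304: Friday (leap)
2305: Sunday
2306: Monday
2307: Tuesday
2308: Wednesday (leap)
2309: Friday
2310: Saturday
2311: Sunday
2312: Monday (leap)
2312 begins on a Monday and is a leap year.

2312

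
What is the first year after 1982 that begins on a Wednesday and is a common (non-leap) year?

1986

Jan 1 advances by 2 weekdays after a leap year and by 1 after a common year.
1982: Jan 1 is Friday.
1983: Saturday
1984: Sunday (leap)
1985: Tuesday
1986: Wednesday
1986 begins on a Wednesday and is a common year.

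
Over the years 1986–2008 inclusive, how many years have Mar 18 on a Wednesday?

3

Track Mar 18's weekday year by year (advancing +1, or +2 across a Feb 29):
  1986: Tue  1987: Wed (+1) ✓  1988: Fri (+2)  1989: Sat (+1)  1990: Sun (+1)
  1991: Mon (+1)  1992: Wed (+2) ✓  1993: Thu (+1)  1994: Fri (+1)  1995: Sat (+1)
  1996: Mon (+2)  1997: Tue (+1)  1998: Wed (+1) ✓  1999: Thu (+1)  2000: Sat (+2)
  2001: Sun (+1)  2002: Mon (+1)  2003: Tue (+1)  2004: Thu (+2)  2005: Fri (+1)
  2006: Sat (+1)  2007: Sun (+1)  2008: Tue (+2)
Wednesday years: 1987, 1992, 1998 — 3 in total.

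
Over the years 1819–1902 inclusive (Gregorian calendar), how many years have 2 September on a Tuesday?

Track 2 September's weekday year by year (advancing +1, or +2 across a Feb 29):
  1819: Thu  1820: Sat (+2)  1821: Sun (+1)  1822: Mon (+1)  1823: Tue (+1) ✓
  1824: Thu (+2)  1825: Fri (+1)  1826: Sat (+1)  1827: Sun (+1)  1828: Tue (+2) ✓
  1829: Wed (+1)  1830: Thu (+1)  1831: Fri (+1)  1832: Sun (+2)  … (56 more years) …
  1889: Mon (+1)  1890: Tue (+1) ✓  1891: Wed (+1)  1892: Fri (+2)  1893: Sat (+1)
  1894: Sun (+1)  1895: Mon (+1)  1896: Wed (+2)  1897: Thu (+1)  1898: Fri (+1)
  1899: Sat (+1)  1900: Sun (+1)  1901: Mon (+1)  1902: Tue (+1) ✓
Tuesday years: 1823, 1828, 1834, 1845, 1851, 1856, 1862, 1873, 1879, 1884, 1890, 1902 — 12 in total.

12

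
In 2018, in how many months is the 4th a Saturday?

Check the 4th of each month of 2018: Jan 4: Thu, Feb 4: Sun, Mar 4: Sun, Apr 4: Wed, May 4: Fri, Jun 4: Mon, Jul 4: Wed, Aug 4: Sat, Sep 4: Tue, Oct 4: Thu, Nov 4: Sun, Dec 4: Tue.
Saturday occurs in August — 1 month.

1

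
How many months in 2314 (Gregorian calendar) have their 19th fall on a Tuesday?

Check the 19th of each month of 2314: Jan 19: Mon, Feb 19: Thu, Mar 19: Thu, Apr 19: Sun, May 19: Tue, Jun 19: Fri, Jul 19: Sun, Aug 19: Wed, Sep 19: Sat, Oct 19: Mon, Nov 19: Thu, Dec 19: Sat.
Tuesday occurs in May — 1 month.

1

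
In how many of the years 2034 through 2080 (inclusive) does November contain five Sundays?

13

November has 30 days; it has five Sundays when Sunday falls among the first (month-length − 28) days — i.e. when November 1 is one of Sunday/Saturday.
November 1 by year: 2034:Wed 2035:Thu 2036:Sat✓ 2037:Sun✓ 2038:Mon 2039:Tue 2040:Thu 2041:Fri 2042:Sat✓ 2043:Sun✓ 2044:Tue 2045:Wed 2046:Thu 2047:Fri 2048:Sun✓ …(17 more)… 2066:Mon 2067:Tue 2068:Thu 2069:Fri 2070:Sat✓ 2071:Sun✓ 2072:Tue 2073:Wed 2074:Thu 2075:Fri 2076:Sun✓ 2077:Mon 2078:Tue 2079:Wed 2080:Fri
Years with five Sundays: 2036, 2037, 2042, 2043, 2048, 2053, 2054, 2059, 2064, 2065, 2070, 2071, 2076 → 13.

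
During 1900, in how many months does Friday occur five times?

4

A month of length L has five Fridays iff its first Friday is on day ≤ L−28 (so day 1–3 in a 31-day month, 1–2 in a 30-day month, day 1 in a leap February).
Checking each month of 1900: Jan starts Mon (31d); Feb starts Thu (28d); Mar starts Thu (31d) ✓; Apr starts Sun (30d); May starts Tue (31d); Jun starts Fri (30d) ✓; Jul starts Sun (31d); Aug starts Wed (31d) ✓; Sep starts Sat (30d); Oct starts Mon (31d); Nov starts Thu (30d) ✓; Dec starts Sat (31d).
Five-Friday months: March, June, August, November → 4.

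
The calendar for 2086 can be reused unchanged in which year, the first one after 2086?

2097

Two years share a calendar iff Jan 1 falls on the same weekday and both are leap or both are common. 2086: Jan 1 is Tuesday, common year.
2087: Jan 1 Wednesday, common
2088: Jan 1 Thursday, leap
2089: Jan 1 Saturday, common
2090: Jan 1 Sunday, common
2091: Jan 1 Monday, common
2092: Jan 1 Tuesday, leap
2093: Jan 1 Thursday, common
2094: Jan 1 Friday, common
2095: Jan 1 Saturday, common
2096: Jan 1 Sunday, leap
2097: Jan 1 Tuesday, common
2097 matches on both conditions.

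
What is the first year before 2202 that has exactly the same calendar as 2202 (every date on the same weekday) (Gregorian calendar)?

Two years share a calendar iff Jan 1 falls on the same weekday and both are leap or both are common. 2202: Jan 1 is Friday, common year.
2201: Jan 1 Thursday, common
2200: Jan 1 Wednesday, common
2199: Jan 1 Tuesday, common
2198: Jan 1 Monday, common
2197: Jan 1 Sunday, common
2196: Jan 1 Friday, leap
2195: Jan 1 Thursday, common
2194: Jan 1 Wednesday, common
2193: Jan 1 Tuesday, common
2192: Jan 1 Sunday, leap
2191: Jan 1 Saturday, common
2190: Jan 1 Friday, common
2190 matches on both conditions.

2190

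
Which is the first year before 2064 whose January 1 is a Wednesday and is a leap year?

2048

Jan 1 advances by 2 weekdays after a leap year and by 1 after a common year.
2064: Jan 1 is Tuesday (leap).
2063: Monday
2062: Sunday
2061: Saturday
2060: Thursday (leap)
2059: Wednesday
2058: Tuesday
2057: Monday
2056: Saturday (leap)
2055: Friday
2054: Thursday
2053: Wednesday
2052: Monday (leap)
2051: Sunday
2050: Saturday
2049: Friday
2048: Wednesday (leap)
2048 begins on a Wednesday and is a leap year.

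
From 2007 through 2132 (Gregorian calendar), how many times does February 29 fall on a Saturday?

Leap years in 2007–2132: 31 of them.
Feb 29 weekday advances by 5 (mod 7) from one leap year to the next four years later (or differs when a century non-leap intervenes).
Leap-day weekdays: 2008:Fri 2012:Wed 2016:Mon 2020:Sat✓ 2024:Thu 2028:Tue 2032:Sun 2036:Fri 2040:Wed 2044:Mon 2048:Sat✓ 2052:Thu 2056:Tue …(5 more)… 2080:Thu 2084:Tue 2088:Sun 2092:Fri 2096:Wed 2104:Fri 2108:Wed 2112:Mon 2116:Sat✓ 2120:Thu 2124:Tue 2128:Sun 2132:Fri
Saturday: 2020, 2048, 2076, 2116 → 4.

4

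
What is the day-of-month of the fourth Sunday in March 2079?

26

March 1, 2079 is a Wednesday, so the first Sunday is the 5th.
The fourth Sunday is 5 + 21 = 26.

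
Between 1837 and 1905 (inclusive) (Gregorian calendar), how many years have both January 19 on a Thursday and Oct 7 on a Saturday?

9

Check each year's weekday for January 19 and Oct 7:
  1837: Thu/Sat ✓  1838: Fri/Sun  1839: Sat/Mon  1840: Sun/Wed  1841: Tue/Thu  1842: Wed/Fri  1843: Thu/Sat ✓  1844: Fri/Mon  1845: Sun/Tue  1846: Mon/Wed  1847: Tue/Thu  1848: Wed/Sat  1849: Fri/Sun  1850: Sat/Mon  …(41 more)…  1892: Tue/Fri  1893: Thu/Sat ✓  1894: Fri/Sun  1895: Sat/Mon  1896: Sun/Wed  1897: Tue/Thu  1898: Wed/Fri  1899: Thu/Sat ✓  1900: Fri/Sun  1901: Sat/Mon  1902: Sun/Tue  1903: Mon/Wed  1904: Tue/Fri  1905: Thu/Sat ✓
Both conditions hold in: 1837, 1843, 1854, 1865, 1871, 1882, 1893, 1899, 1905 — 9.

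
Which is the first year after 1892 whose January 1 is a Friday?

Jan 1 advances by 2 weekdays after a leap year and by 1 after a common year.
1892: Jan 1 is Friday (leap).
1893: Sunday
1894: Monday
1895: Tuesday
1896: Wednesday (leap)
1897: Friday
1897 begins on a Friday

1897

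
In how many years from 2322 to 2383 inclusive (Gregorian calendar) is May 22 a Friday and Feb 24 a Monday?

Check each year's weekday for May 22 and Feb 24:
  2322: Mon/Fri  2323: Tue/Sat  2324: Thu/Sun  2325: Fri/Tue  2326: Sat/Wed  2327: Sun/Thu  2328: Tue/Fri  2329: Wed/Sun  2330: Thu/Mon  2331: Fri/Tue  2332: Sun/Wed  2333: Mon/Fri  2334: Tue/Sat  2335: Wed/Sun  …(34 more)…  2370: Fri/Tue  2371: Sat/Wed  2372: Mon/Thu  2373: Tue/Sat  2374: Wed/Sun  2375: Thu/Mon  2376: Sat/Tue  2377: Sun/Thu  2378: Mon/Fri  2379: Tue/Sat  2380: Thu/Sun  2381: Fri/Tue  2382: Sat/Wed  2383: Sun/Thu
Both conditions hold in: 2336, 2364 — 2.

2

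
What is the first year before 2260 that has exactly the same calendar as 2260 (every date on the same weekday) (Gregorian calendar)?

2232

Two years share a calendar iff Jan 1 falls on the same weekday and both are leap or both are common. 2260: Jan 1 is Sunday, leap year.
2259: Jan 1 Saturday, common
2258: Jan 1 Friday, common
2257: Jan 1 Thursday, common
2256: Jan 1 Tuesday, leap
2255: Jan 1 Monday, common
2254: Jan 1 Sunday, common
2253: Jan 1 Saturday, common
2252: Jan 1 Thursday, leap
2251: Jan 1 Wednesday, common
2250: Jan 1 Tuesday, common
2249: Jan 1 Monday, common
2248: Jan 1 Saturday, leap
2247: Jan 1 Friday, common
2246: Jan 1 Thursday, common
2245: Jan 1 Wednesday, common
2244: Jan 1 Monday, leap
2243: Jan 1 Sunday, common
2242: Jan 1 Saturday, common
2241: Jan 1 Friday, common
2240: Jan 1 Wednesday, leap
2239: Jan 1 Tuesday, common
2238: Jan 1 Monday, common
2237: Jan 1 Sunday, common
2236: Jan 1 Friday, leap
2235: Jan 1 Thursday, common
2234: Jan 1 Wednesday, common
2233: Jan 1 Tuesday, common
2232: Jan 1 Sunday, leap
2232 matches on both conditions.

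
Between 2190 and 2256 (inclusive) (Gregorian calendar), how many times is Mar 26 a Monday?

Track Mar 26's weekday year by year (advancing +1, or +2 across a Feb 29):
  2190: Fri  2191: Sat (+1)  2192: Mon (+2) ✓  2193: Tue (+1)  2194: Wed (+1)
  2195: Thu (+1)  2196: Sat (+2)  2197: Sun (+1)  2198: Mon (+1) ✓  2199: Tue (+1)
  2200: Wed (+1)  2201: Thu (+1)  2202: Fri (+1)  2203: Sat (+1)  … (39 more years) …
  2243: Sun (+1)  2244: Tue (+2)  2245: Wed (+1)  2246: Thu (+1)  2247: Fri (+1)
  2248: Sun (+2)  2249: Mon (+1) ✓  2250: Tue (+1)  2251: Wed (+1)  2252: Fri (+2)
  2253: Sat (+1)  2254: Sun (+1)  2255: Mon (+1) ✓  2256: Wed (+2)
Monday years: 2192, 2198, 2204, 2210, 2221, 2227, 2232, 2238, 2249, 2255 — 10 in total.

10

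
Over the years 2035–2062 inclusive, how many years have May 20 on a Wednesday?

4

Track May 20's weekday year by year (advancing +1, or +2 across a Feb 29):
  2035: Sun  2036: Tue (+2)  2037: Wed (+1) ✓  2038: Thu (+1)  2039: Fri (+1)
  2040: Sun (+2)  2041: Mon (+1)  2042: Tue (+1)  2043: Wed (+1) ✓  2044: Fri (+2)
  2045: Sat (+1)  2046: Sun (+1)  2047: Mon (+1)  2048: Wed (+2) ✓  2049: Thu (+1)
  2050: Fri (+1)  2051: Sat (+1)  2052: Mon (+2)  2053: Tue (+1)  2054: Wed (+1) ✓
  2055: Thu (+1)  2056: Sat (+2)  2057: Sun (+1)  2058: Mon (+1)  2059: Tue (+1)
  2060: Thu (+2)  2061: Fri (+1)  2062: Sat (+1)
Wednesday years: 2037, 2043, 2048, 2054 — 4 in total.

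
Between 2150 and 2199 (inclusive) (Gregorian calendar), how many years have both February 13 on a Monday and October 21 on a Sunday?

2

Check each year's weekday for February 13 and October 21:
  2150: Fri/Wed  2151: Sat/Thu  2152: Sun/Sat  2153: Tue/Sun  2154: Wed/Mon  2155: Thu/Tue  2156: Fri/Thu  2157: Sun/Fri  2158: Mon/Sat  2159: Tue/Sun  2160: Wed/Tue  2161: Fri/Wed  2162: Sat/Thu  2163: Sun/Fri  …(22 more)…  2186: Mon/Sat  2187: Tue/Sun  2188: Wed/Tue  2189: Fri/Wed  2190: Sat/Thu  2191: Sun/Fri  2192: Mon/Sun ✓  2193: Wed/Mon  2194: Thu/Tue  2195: Fri/Wed  2196: Sat/Fri  2197: Mon/Sat  2198: Tue/Sun  2199: Wed/Mon
Both conditions hold in: 2164, 2192 — 2.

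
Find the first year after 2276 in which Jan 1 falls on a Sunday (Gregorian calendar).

2282

Jan 1 advances by 2 weekdays after a leap year and by 1 after a common year.
2276: Jan 1 is Saturday (leap).
2277: Monday
2278: Tuesday
2279: Wednesday
2280: Thursday (leap)
2281: Saturday
2282: Sunday
2282 begins on a Sunday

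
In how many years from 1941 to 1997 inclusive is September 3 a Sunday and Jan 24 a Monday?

Check each year's weekday for September 3 and Jan 24:
  1941: Wed/Fri  1942: Thu/Sat  1943: Fri/Sun  1944: Sun/Mon ✓  1945: Mon/Wed  1946: Tue/Thu  1947: Wed/Fri  1948: Fri/Sat  1949: Sat/Mon  1950: Sun/Tue  1951: Mon/Wed  1952: Wed/Thu  1953: Thu/Sat  1954: Fri/Sun  …(29 more)…  1984: Mon/Tue  1985: Tue/Thu  1986: Wed/Fri  1987: Thu/Sat  1988: Sat/Sun  1989: Sun/Tue  1990: Mon/Wed  1991: Tue/Thu  1992: Thu/Fri  1993: Fri/Sun  1994: Sat/Mon  1995: Sun/Tue  1996: Tue/Wed  1997: Wed/Fri
Both conditions hold in: 1944, 1972 — 2.

2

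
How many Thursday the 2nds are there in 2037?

2

Check the 2nd of each month of 2037: Jan 2: Fri, Feb 2: Mon, Mar 2: Mon, Apr 2: Thu, May 2: Sat, Jun 2: Tue, Jul 2: Thu, Aug 2: Sun, Sep 2: Wed, Oct 2: Fri, Nov 2: Mon, Dec 2: Wed.
Thursday occurs in April, July — 2 months.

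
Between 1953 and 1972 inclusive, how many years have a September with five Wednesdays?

September has 30 days; it has five Wednesdays when Wednesday falls among the first (month-length − 28) days — i.e. when September 1 is one of Wednesday/Tuesday.
September 1 by year: 1953:Tue✓ 1954:Wed✓ 1955:Thu 1956:Sat 1957:Sun 1958:Mon 1959:Tue✓ 1960:Thu 1961:Fri 1962:Sat 1963:Sun 1964:Tue✓ 1965:Wed✓ 1966:Thu 1967:Fri 1968:Sun 1969:Mon 1970:Tue✓ 1971:Wed✓ 1972:Fri
Years with five Wednesdays: 1953, 1954, 1959, 1964, 1965, 1970, 1971 → 7.

7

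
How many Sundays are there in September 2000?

4

September 2000 has 30 days and begins on Friday.
The first Sunday is September 3.
Sundays fall on 3, 10, 17, 24 — that's 4.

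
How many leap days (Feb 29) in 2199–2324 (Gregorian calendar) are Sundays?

Leap years in 2199–2324: 30 of them.
Feb 29 weekday advances by 5 (mod 7) from one leap year to the next four years later (or differs when a century non-leap intervenes).
Leap-day weekdays: 2204:Wed 2208:Mon 2212:Sat 2216:Thu 2220:Tue 2224:Sun✓ 2228:Fri 2232:Wed 2236:Mon 2240:Sat 2244:Thu 2248:Tue 2252:Sun✓ …(4 more)… 2272:Thu 2276:Tue 2280:Sun✓ 2284:Fri 2288:Wed 2292:Mon 2296:Sat 2304:Mon 2308:Sat 2312:Thu 2316:Tue 2320:Sun✓ 2324:Fri
Sunday: 2224, 2252, 2280, 2320 → 4.

4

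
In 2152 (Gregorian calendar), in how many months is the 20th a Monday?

Check the 20th of each month of 2152: Jan 20: Thu, Feb 20: Sun, Mar 20: Mon, Apr 20: Thu, May 20: Sat, Jun 20: Tue, Jul 20: Thu, Aug 20: Sun, Sep 20: Wed, Oct 20: Fri, Nov 20: Mon, Dec 20: Wed.
Monday occurs in March, November — 2 months.

2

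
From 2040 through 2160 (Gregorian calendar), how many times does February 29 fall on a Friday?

5

Leap years in 2040–2160: 30 of them.
Feb 29 weekday advances by 5 (mod 7) from one leap year to the next four years later (or differs when a century non-leap intervenes).
Leap-day weekdays: 2040:Wed 2044:Mon 2048:Sat 2052:Thu 2056:Tue 2060:Sun 2064:Fri✓ 2068:Wed 2072:Mon 2076:Sat 2080:Thu 2084:Tue 2088:Sun …(4 more)… 2112:Mon 2116:Sat 2120:Thu 2124:Tue 2128:Sun 2132:Fri✓ 2136:Wed 2140:Mon 2144:Sat 2148:Thu 2152:Tue 2156:Sun 2160:Fri✓
Friday: 2064, 2092, 2104, 2132, 2160 → 5.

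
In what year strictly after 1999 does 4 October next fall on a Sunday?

From one year to the next, a fixed date's weekday advances by 1, or by 2 when a Feb 29 lies between the two dates.
1999: October 4 is Monday.
2000: Wednesday (+2)
2001: Thursday (+1)
2002: Friday (+1)
2003: Saturday (+1)
2004: Monday (+2)
2005: Tuesday (+1)
2006: Wednesday (+1)
2007: Thursday (+1)
2008: Saturday (+2)
2009: Sunday (+1)
4 October falls on a Sunday in 2009.

2009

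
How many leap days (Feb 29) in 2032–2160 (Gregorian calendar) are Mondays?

4

Leap years in 2032–2160: 32 of them.
Feb 29 weekday advances by 5 (mod 7) from one leap year to the next four years later (or differs when a century non-leap intervenes).
Leap-day weekdays: 2032:Sun 2036:Fri 2040:Wed 2044:Mon✓ 2048:Sat 2052:Thu 2056:Tue 2060:Sun 2064:Fri 2068:Wed 2072:Mon✓ 2076:Sat 2080:Thu …(6 more)… 2112:Mon✓ 2116:Sat 2120:Thu 2124:Tue 2128:Sun 2132:Fri 2136:Wed 2140:Mon✓ 2144:Sat 2148:Thu 2152:Tue 2156:Sun 2160:Fri
Monday: 2044, 2072, 2112, 2140 → 4.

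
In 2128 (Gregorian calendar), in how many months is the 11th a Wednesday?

Check the 11th of each month of 2128: Jan 11: Sun, Feb 11: Wed, Mar 11: Thu, Apr 11: Sun, May 11: Tue, Jun 11: Fri, Jul 11: Sun, Aug 11: Wed, Sep 11: Sat, Oct 11: Mon, Nov 11: Thu, Dec 11: Sat.
Wednesday occurs in February, August — 2 months.

2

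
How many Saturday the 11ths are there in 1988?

Check the 11th of each month of 1988: Jan 11: Mon, Feb 11: Thu, Mar 11: Fri, Apr 11: Mon, May 11: Wed, Jun 11: Sat, Jul 11: Mon, Aug 11: Thu, Sep 11: Sun, Oct 11: Tue, Nov 11: Fri, Dec 11: Sun.
Saturday occurs in June — 1 month.

1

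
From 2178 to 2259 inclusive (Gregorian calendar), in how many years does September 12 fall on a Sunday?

12

Track September 12's weekday year by year (advancing +1, or +2 across a Feb 29):
  2178: Sat  2179: Sun (+1) ✓  2180: Tue (+2)  2181: Wed (+1)  2182: Thu (+1)
  2183: Fri (+1)  2184: Sun (+2) ✓  2185: Mon (+1)  2186: Tue (+1)  2187: Wed (+1)
  2188: Fri (+2)  2189: Sat (+1)  2190: Sun (+1) ✓  2191: Mon (+1)  … (54 more years) …
  2246: Sat (+1)  2247: Sun (+1) ✓  2248: Tue (+2)  2249: Wed (+1)  2250: Thu (+1)
  2251: Fri (+1)  2252: Sun (+2) ✓  2253: Mon (+1)  2254: Tue (+1)  2255: Wed (+1)
  2256: Fri (+2)  2257: Sat (+1)  2258: Sun (+1) ✓  2259: Mon (+1)
Sunday years: 2179, 2184, 2190, 2202, 2213, 2219, 2224, 2230, 2241, 2247, 2252, 2258 — 12 in total.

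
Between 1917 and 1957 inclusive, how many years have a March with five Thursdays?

18

March has 31 days; it has five Thursdays when Thursday falls among the first (month-length − 28) days — i.e. when March 1 is one of Thursday/Wednesday/Tuesday.
March 1 by year: 1917:Thu✓ 1918:Fri 1919:Sat 1920:Mon 1921:Tue✓ 1922:Wed✓ 1923:Thu✓ 1924:Sat 1925:Sun 1926:Mon 1927:Tue✓ 1928:Thu✓ 1929:Fri 1930:Sat 1931:Sun …(11 more)… 1943:Mon 1944:Wed✓ 1945:Thu✓ 1946:Fri 1947:Sat 1948:Mon 1949:Tue✓ 1950:Wed✓ 1951:Thu✓ 1952:Sat 1953:Sun 1954:Mon 1955:Tue✓ 1956:Thu✓ 1957:Fri
Years with five Thursdays: 1917, 1921, 1922, 1923, 1927, 1928, 1932, 1933, 1934, 1938, 1939, 1944, 1945, 1949, 1950, 1951, 1955, 1956 → 18.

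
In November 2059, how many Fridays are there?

November 2059 has 30 days and begins on Saturday.
The first Friday is November 7.
Fridays fall on 7, 14, 21, 28 — that's 4.

4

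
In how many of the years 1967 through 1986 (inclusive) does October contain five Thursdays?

October has 31 days; it has five Thursdays when Thursday falls among the first (month-length − 28) days — i.e. when October 1 is one of Thursday/Wednesday/Tuesday.
October 1 by year: 1967:Sun 1968:Tue✓ 1969:Wed✓ 1970:Thu✓ 1971:Fri 1972:Sun 1973:Mon 1974:Tue✓ 1975:Wed✓ 1976:Fri 1977:Sat 1978:Sun 1979:Mon 1980:Wed✓ 1981:Thu✓ 1982:Fri 1983:Sat 1984:Mon 1985:Tue✓ 1986:Wed✓
Years with five Thursdays: 1968, 1969, 1970, 1974, 1975, 1980, 1981, 1985, 1986 → 9.

9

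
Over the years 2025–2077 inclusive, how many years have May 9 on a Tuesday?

Track May 9's weekday year by year (advancing +1, or +2 across a Feb 29):
  2025: Fri  2026: Sat (+1)  2027: Sun (+1)  2028: Tue (+2) ✓  2029: Wed (+1)
  2030: Thu (+1)  2031: Fri (+1)  2032: Sun (+2)  2033: Mon (+1)  2034: Tue (+1) ✓
  2035: Wed (+1)  2036: Fri (+2)  2037: Sat (+1)  2038: Sun (+1)  … (25 more years) …
  2064: Fri (+2)  2065: Sat (+1)  2066: Sun (+1)  2067: Mon (+1)  2068: Wed (+2)
  2069: Thu (+1)  2070: Fri (+1)  2071: Sat (+1)  2072: Mon (+2)  2073: Tue (+1) ✓
  2074: Wed (+1)  2075: Thu (+1)  2076: Sat (+2)  2077: Sun (+1)
Tuesday years: 2028, 2034, 2045, 2051, 2056, 2062, 2073 — 7 in total.

7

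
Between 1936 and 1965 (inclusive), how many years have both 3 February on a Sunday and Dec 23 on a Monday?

3

Check each year's weekday for 3 February and Dec 23:
  1936: Mon/Wed  1937: Wed/Thu  1938: Thu/Fri  1939: Fri/Sat  1940: Sat/Mon  1941: Mon/Tue  1942: Tue/Wed  1943: Wed/Thu  1944: Thu/Sat  1945: Sat/Sun  1946: Sun/Mon ✓  1947: Mon/Tue  1948: Tue/Thu  1949: Thu/Fri  1950: Fri/Sat  1951: Sat/Sun  1952: Sun/Tue  1953: Tue/Wed  1954: Wed/Thu  1955: Thu/Fri  1956: Fri/Sun  1957: Sun/Mon ✓  1958: Mon/Tue  1959: Tue/Wed  1960: Wed/Fri  1961: Fri/Sat  1962: Sat/Sun  1963: Sun/Mon ✓  1964: Mon/Wed  1965: Wed/Thu
Both conditions hold in: 1946, 1957, 1963 — 3.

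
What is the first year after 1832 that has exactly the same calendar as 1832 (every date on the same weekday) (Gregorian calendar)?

1860

Two years share a calendar iff Jan 1 falls on the same weekday and both are leap or both are common. 1832: Jan 1 is Sunday, leap year.
1833: Jan 1 Tuesday, common
1834: Jan 1 Wednesday, common
1835: Jan 1 Thursday, common
1836: Jan 1 Friday, leap
1837: Jan 1 Sunday, common
1838: Jan 1 Monday, common
1839: Jan 1 Tuesday, common
1840: Jan 1 Wednesday, leap
1841: Jan 1 Friday, common
1842: Jan 1 Saturday, common
1843: Jan 1 Sunday, common
1844: Jan 1 Monday, leap
1845: Jan 1 Wednesday, common
1846: Jan 1 Thursday, common
1847: Jan 1 Friday, common
1848: Jan 1 Saturday, leap
1849: Jan 1 Monday, common
1850: Jan 1 Tuesday, common
1851: Jan 1 Wednesday, common
1852: Jan 1 Thursday, leap
1853: Jan 1 Saturday, common
1854: Jan 1 Sunday, common
1855: Jan 1 Monday, common
1856: Jan 1 Tuesday, leap
1857: Jan 1 Thursday, common
1858: Jan 1 Friday, common
1859: Jan 1 Saturday, common
1860: Jan 1 Sunday, leap
1860 matches on both conditions.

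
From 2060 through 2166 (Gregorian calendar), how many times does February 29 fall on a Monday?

Leap years in 2060–2166: 26 of them.
Feb 29 weekday advances by 5 (mod 7) from one leap year to the next four years later (or differs when a century non-leap intervenes).
Leap-day weekdays: 2060:Sun 2064:Fri 2068:Wed 2072:Mon✓ 2076:Sat 2080:Thu 2084:Tue 2088:Sun 2092:Fri 2096:Wed 2104:Fri 2108:Wed 2112:Mon✓ 2116:Sat 2120:Thu 2124:Tue 2128:Sun 2132:Fri 2136:Wed 2140:Mon✓ 2144:Sat 2148:Thu 2152:Tue 2156:Sun 2160:Fri 2164:Wed
Monday: 2072, 2112, 2140 → 3.

3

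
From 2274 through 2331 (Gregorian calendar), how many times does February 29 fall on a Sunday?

2

Leap years in 2274–2331: 13 of them.
Feb 29 weekday advances by 5 (mod 7) from one leap year to the next four years later (or differs when a century non-leap intervenes).
Leap-day weekdays: 2276:Tue 2280:Sun✓ 2284:Fri 2288:Wed 2292:Mon 2296:Sat 2304:Mon 2308:Sat 2312:Thu 2316:Tue 2320:Sun✓ 2324:Fri 2328:Wed
Sunday: 2280, 2320 → 2.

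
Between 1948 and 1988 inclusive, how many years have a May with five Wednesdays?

May has 31 days; it has five Wednesdays when Wednesday falls among the first (month-length − 28) days — i.e. when May 1 is one of Wednesday/Tuesday/Monday.
May 1 by year: 1948:Sat 1949:Sun 1950:Mon✓ 1951:Tue✓ 1952:Thu 1953:Fri 1954:Sat 1955:Sun 1956:Tue✓ 1957:Wed✓ 1958:Thu 1959:Fri 1960:Sun 1961:Mon✓ 1962:Tue✓ …(11 more)… 1974:Wed✓ 1975:Thu 1976:Sat 1977:Sun 1978:Mon✓ 1979:Tue✓ 1980:Thu 1981:Fri 1982:Sat 1983:Sun 1984:Tue✓ 1985:Wed✓ 1986:Thu 1987:Fri 1988:Sun
Years with five Wednesdays: 1950, 1951, 1956, 1957, 1961, 1962, 1963, 1967, 1968, 1972, 1973, 1974, 1978, 1979, 1984, 1985 → 16.

16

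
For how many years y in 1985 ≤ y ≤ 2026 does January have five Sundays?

17

January has 31 days; it has five Sundays when Sunday falls among the first (month-length − 28) days — i.e. when January 1 is one of Sunday/Saturday/Friday.
January 1 by year: 1985:Tue 1986:Wed 1987:Thu 1988:Fri✓ 1989:Sun✓ 1990:Mon 1991:Tue 1992:Wed 1993:Fri✓ 1994:Sat✓ 1995:Sun✓ 1996:Mon 1997:Wed 1998:Thu 1999:Fri✓ …(12 more)… 2012:Sun✓ 2013:Tue 2014:Wed 2015:Thu 2016:Fri✓ 2017:Sun✓ 2018:Mon 2019:Tue 2020:Wed 2021:Fri✓ 2022:Sat✓ 2023:Sun✓ 2024:Mon 2025:Wed 2026:Thu
Years with five Sundays: 1988, 1989, 1993, 1994, 1995, 1999, 2000, 2005, 2006, 2010, 2011, 2012, 2016, 2017, 2021, 2022, 2023 → 17.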